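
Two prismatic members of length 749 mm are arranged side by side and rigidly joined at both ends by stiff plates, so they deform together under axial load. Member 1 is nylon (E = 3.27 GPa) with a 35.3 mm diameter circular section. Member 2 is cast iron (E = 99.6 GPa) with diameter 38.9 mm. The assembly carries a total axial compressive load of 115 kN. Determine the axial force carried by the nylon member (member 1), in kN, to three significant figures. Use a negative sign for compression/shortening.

A_1 = 978.7 mm².
A_2 = 1188 mm².
Equal strain + equilibrium ⇒ each member carries load in proportion to AE: A₁E₁ = 3200000 N, A₂E₂ = 118400000 N, ΣAE = 121600000 N.
F₁ = P·A₁E₁/ΣAE = -115000·3200000/121600000 = -3027 N.

-3.03 kN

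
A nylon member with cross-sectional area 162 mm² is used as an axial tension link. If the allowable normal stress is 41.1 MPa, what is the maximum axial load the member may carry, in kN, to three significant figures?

6.66 kN

P_max = σ_allow · A = 41.1 · 162 = 6658 N = 6.658 kN.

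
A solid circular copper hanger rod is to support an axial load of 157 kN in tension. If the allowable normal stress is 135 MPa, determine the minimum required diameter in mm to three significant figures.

38.5 mm

Required area A ≥ P/σ_allow = 157000/135 = 1163 mm².
For a solid circular section, d ≥ √(4A/π) = 38.48 mm.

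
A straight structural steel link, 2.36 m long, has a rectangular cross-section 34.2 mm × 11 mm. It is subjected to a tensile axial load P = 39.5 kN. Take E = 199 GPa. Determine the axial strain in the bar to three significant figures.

5.28e-04

A = 376.2 mm².
σ = N/A = 105 MPa; ε = σ/E = 105/199000 = 5.276e-04.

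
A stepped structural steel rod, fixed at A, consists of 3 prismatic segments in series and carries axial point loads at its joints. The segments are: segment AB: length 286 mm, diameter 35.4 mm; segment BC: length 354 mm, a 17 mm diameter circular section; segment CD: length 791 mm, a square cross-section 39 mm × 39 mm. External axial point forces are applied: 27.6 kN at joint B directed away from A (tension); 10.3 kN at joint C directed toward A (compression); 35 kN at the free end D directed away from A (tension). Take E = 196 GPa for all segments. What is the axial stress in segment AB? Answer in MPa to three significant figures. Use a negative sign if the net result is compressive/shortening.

53.1 MPa

Internal axial forces (sectioning from the free end, tension +): N_CD = 35 kN, N_BC = 24.7 kN, N_AB = 52.3 kN.
A_AB = 984.2 mm².
σ_AB = N_AB/A_AB = 52300/984.2 = 53.14 MPa.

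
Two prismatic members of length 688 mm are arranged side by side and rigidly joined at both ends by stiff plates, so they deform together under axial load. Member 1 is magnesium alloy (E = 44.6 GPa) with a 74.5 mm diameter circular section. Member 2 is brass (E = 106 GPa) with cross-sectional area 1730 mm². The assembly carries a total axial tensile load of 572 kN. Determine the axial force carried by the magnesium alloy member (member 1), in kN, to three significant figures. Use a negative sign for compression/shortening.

A_1 = 4359 mm².
Equal strain + equilibrium ⇒ each member carries load in proportion to AE: A₁E₁ = 194400000 N, A₂E₂ = 183400000 N, ΣAE = 377800000 N.
F₁ = P·A₁E₁/ΣAE = 572000·194400000/377800000 = 294400 N.

294 kN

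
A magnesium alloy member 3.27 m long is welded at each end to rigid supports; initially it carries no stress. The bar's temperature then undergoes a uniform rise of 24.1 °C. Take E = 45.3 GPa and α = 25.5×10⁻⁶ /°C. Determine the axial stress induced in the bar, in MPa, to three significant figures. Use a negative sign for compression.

Free thermal expansion αLΔT = 25.5e-6 · 3270 · 24.1 = 2.01 mm.
The walls impose strain ε = −(2.01)/3270 = -6.1455e-04; σ = Eε = 45300 · -6.1455e-04 = -27.84 MPa.

-27.8 MPa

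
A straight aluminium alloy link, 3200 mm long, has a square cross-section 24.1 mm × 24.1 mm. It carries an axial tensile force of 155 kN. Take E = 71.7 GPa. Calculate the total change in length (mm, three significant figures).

11.9 mm

A = 580.8 mm².
δ_mech = NL/(AE) = 155000·3200/(580.8·71700) = 11.91 mm.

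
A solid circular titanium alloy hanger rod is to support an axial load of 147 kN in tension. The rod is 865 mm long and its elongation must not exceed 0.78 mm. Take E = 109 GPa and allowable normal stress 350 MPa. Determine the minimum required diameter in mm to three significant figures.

Required area A ≥ P/σ_allow = 147000/350 = 420 mm².
For a solid circular section, d ≥ √(4A/π) = 23.12 mm.
Elongation limit: A ≥ PL/(Eδ_allow) = 147000·865/(109000·0.78) = 1496 mm² ⇒ d ≥ 43.64 mm.
The elongation limit governs.

43.6 mm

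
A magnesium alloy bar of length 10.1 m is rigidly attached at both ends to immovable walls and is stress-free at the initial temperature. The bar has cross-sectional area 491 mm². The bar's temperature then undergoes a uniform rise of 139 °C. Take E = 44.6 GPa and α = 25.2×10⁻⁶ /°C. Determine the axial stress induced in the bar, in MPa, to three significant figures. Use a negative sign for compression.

-156 MPa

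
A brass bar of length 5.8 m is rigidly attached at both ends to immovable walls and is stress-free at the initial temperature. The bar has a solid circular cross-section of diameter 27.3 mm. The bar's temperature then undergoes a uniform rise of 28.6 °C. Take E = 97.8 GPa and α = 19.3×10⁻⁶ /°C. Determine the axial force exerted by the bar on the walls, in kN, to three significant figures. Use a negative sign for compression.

-31.6 kN

Free thermal expansion αLΔT = 19.3e-6 · 5800 · 28.6 = 3.201 mm.
The walls impose strain ε = −(3.201)/5800 = -5.5198e-04; σ = Eε = 97800 · -5.5198e-04 = -53.98 MPa.
Wall reaction R = σ·A = -53.98·585.3 = -31600 N = -31.6 kN.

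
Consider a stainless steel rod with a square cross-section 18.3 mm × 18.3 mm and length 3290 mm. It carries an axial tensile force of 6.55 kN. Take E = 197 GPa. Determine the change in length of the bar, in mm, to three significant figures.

A = 334.9 mm².
δ_mech = NL/(AE) = 6550·3290/(334.9·197000) = 0.3266 mm.

0.327 mm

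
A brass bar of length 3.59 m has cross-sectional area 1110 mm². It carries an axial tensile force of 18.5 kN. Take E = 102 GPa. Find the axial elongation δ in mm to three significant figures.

0.587 mm

δ_mech = NL/(AE) = 18500·3590/(1110·102000) = 0.5866 mm.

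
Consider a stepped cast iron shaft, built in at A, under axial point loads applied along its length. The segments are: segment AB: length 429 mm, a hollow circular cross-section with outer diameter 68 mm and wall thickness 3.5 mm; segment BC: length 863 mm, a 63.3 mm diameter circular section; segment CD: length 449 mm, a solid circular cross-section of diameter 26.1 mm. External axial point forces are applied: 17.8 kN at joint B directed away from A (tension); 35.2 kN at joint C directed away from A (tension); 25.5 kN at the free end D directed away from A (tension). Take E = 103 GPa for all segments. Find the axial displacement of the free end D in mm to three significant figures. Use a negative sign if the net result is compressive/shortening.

0.830 mm

Internal axial forces (sectioning from the free end, tension +): N_CD = 25.5 kN, N_BC = 60.7 kN, N_AB = 78.5 kN.
A_AB = 709.2 mm².
A_BC = 3147 mm².
A_CD = 535 mm².
δ_AB = 78500·429/(709.2·103000) = 0.461 mm
δ_BC = 60700·863/(3147·103000) = 0.1616 mm
δ_CD = 25500·449/(535·103000) = 0.2078 mm
δ = Σδ_i = 0.8304 mm.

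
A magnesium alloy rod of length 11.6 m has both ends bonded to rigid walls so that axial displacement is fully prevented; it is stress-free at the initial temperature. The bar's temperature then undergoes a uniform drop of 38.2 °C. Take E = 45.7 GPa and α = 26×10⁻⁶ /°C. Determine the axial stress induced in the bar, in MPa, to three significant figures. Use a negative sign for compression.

45.4 MPa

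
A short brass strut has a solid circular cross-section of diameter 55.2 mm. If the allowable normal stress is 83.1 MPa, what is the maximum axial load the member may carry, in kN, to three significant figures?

199 kN

A = 2393 mm².
P_max = σ_allow · A = 83.1 · 2393 = 198900 N = 198.9 kN.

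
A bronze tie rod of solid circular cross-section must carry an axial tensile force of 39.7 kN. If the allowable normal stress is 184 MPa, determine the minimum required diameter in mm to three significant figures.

16.6 mm

Required area A ≥ P/σ_allow = 39700/184 = 215.8 mm².
For a solid circular section, d ≥ √(4A/π) = 16.57 mm.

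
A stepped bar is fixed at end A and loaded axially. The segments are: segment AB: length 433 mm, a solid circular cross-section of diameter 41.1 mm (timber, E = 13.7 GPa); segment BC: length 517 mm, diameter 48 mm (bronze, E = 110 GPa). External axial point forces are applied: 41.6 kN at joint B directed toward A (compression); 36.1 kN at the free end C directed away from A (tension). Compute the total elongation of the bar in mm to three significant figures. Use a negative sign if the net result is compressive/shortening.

-0.0373 mm

Internal axial forces (sectioning from the free end, tension +): N_BC = 36.1 kN, N_AB = -5.5 kN.
A_AB = 1327 mm².
A_BC = 1810 mm².
δ_AB = -5500·433/(1327·13700) = -0.131 mm
δ_BC = 36100·517/(1810·110000) = 0.09376 mm
δ = Σδ_i = -0.03726 mm.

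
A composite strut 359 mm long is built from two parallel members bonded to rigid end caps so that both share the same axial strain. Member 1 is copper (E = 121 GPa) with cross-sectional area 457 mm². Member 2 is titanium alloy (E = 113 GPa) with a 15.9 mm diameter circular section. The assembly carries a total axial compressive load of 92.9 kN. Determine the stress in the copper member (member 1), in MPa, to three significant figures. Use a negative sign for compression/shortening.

-145 MPa

A_2 = 198.6 mm².
Equal strain + equilibrium ⇒ each member carries load in proportion to AE: A₁E₁ = 55300000 N, A₂E₂ = 22440000 N, ΣAE = 77730000 N.
σ₁ = P·E₁/ΣAE = -92900·121000/77730000 = -144.6 MPa.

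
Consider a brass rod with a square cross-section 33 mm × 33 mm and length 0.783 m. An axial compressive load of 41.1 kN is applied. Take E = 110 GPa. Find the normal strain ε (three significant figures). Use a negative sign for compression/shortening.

-3.43e-04

A = 1089 mm².
σ = N/A = -37.74 MPa; ε = σ/E = -37.74/110000 = -3.431e-04.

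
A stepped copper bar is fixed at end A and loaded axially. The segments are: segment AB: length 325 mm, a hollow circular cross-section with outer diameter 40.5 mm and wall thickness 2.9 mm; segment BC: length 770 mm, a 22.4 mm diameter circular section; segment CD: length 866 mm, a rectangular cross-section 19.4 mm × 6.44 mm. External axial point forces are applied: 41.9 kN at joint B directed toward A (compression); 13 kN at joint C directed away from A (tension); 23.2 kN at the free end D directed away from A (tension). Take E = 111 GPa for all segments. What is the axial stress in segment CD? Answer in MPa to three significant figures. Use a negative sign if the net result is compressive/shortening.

Internal axial forces (sectioning from the free end, tension +): N_CD = 23.2 kN, N_BC = 36.2 kN, N_AB = -5.7 kN.
A_CD = 124.9 mm².
σ_CD = N_CD/A_CD = 23200/124.9 = 185.7 MPa.

186 MPa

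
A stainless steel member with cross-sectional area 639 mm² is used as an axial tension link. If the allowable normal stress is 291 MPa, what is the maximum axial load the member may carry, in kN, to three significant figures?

186 kN

P_max = σ_allow · A = 291 · 639 = 185900 N = 185.9 kN.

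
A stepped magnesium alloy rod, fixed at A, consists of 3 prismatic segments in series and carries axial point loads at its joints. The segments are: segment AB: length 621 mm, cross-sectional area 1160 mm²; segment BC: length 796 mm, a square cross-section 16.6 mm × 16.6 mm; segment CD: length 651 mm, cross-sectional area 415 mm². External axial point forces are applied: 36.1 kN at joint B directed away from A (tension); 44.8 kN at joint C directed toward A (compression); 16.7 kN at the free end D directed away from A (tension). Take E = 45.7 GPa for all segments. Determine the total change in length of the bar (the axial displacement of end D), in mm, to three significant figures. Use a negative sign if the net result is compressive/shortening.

-1.11 mm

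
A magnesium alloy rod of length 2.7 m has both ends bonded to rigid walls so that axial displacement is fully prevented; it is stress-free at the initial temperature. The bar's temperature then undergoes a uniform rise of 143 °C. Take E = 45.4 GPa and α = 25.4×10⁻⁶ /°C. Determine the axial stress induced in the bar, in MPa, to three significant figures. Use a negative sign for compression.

-165 MPa

Free thermal expansion αLΔT = 25.4e-6 · 2700 · 143 = 9.807 mm.
The walls impose strain ε = −(9.807)/2700 = -3.6322e-03; σ = Eε = 45400 · -3.6322e-03 = -164.9 MPa.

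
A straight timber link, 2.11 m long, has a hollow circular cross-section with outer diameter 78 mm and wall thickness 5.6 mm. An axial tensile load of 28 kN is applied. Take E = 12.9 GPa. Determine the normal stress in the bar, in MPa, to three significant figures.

22.0 MPa

A = 1274 mm².
σ = N/A = 28000/1274 = 21.98 MPa.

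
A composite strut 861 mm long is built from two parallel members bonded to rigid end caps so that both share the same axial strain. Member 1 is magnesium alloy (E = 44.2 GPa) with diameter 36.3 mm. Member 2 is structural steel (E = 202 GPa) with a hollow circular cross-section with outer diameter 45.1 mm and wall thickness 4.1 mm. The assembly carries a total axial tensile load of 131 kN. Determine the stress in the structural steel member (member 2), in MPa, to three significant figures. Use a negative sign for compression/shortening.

174 MPa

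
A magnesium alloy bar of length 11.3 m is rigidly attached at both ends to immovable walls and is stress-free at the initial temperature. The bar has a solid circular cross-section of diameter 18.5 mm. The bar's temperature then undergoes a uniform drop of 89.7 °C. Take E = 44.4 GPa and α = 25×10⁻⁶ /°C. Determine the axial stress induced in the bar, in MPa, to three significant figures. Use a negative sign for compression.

99.6 MPa

Free thermal expansion αLΔT = 25e-6 · 11300 · -89.7 = -25.34 mm.
The walls impose strain ε = −(-25.34)/11300 = 2.2425e-03; σ = Eε = 44400 · 2.2425e-03 = 99.57 MPa.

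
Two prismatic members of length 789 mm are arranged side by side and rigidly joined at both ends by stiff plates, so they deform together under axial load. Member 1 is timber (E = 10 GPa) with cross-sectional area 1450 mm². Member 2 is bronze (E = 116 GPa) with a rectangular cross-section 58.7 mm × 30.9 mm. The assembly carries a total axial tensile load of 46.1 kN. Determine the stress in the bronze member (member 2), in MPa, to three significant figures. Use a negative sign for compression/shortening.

A_2 = 1814 mm².
Equal strain + equilibrium ⇒ each member carries load in proportion to AE: A₁E₁ = 14500000 N, A₂E₂ = 210400000 N, ΣAE = 224900000 N.
σ₂ = P·E₂/ΣAE = 46100·116000/224900000 = 23.78 MPa.

23.8 MPa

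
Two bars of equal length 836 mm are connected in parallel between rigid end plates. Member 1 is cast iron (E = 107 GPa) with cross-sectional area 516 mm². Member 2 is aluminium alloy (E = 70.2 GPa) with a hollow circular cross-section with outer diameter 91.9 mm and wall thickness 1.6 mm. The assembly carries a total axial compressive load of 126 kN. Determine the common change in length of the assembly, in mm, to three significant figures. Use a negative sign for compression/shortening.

-1.21 mm

A_2 = 453.9 mm².
Equal strain + equilibrium ⇒ each member carries load in proportion to AE: A₁E₁ = 55210000 N, A₂E₂ = 31860000 N, ΣAE = 87080000 N.
δ = PL/ΣAE = -126000·836/87080000 = -1.21 mm.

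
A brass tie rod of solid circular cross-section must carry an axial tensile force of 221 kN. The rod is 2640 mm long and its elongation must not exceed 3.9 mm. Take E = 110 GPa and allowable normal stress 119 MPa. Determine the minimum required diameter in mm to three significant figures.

Required area A ≥ P/σ_allow = 221000/119 = 1857 mm².
For a solid circular section, d ≥ √(4A/π) = 48.63 mm.
Elongation limit: A ≥ PL/(Eδ_allow) = 221000·2640/(110000·3.9) = 1360 mm² ⇒ d ≥ 41.61 mm.
The stress limit governs.

48.6 mm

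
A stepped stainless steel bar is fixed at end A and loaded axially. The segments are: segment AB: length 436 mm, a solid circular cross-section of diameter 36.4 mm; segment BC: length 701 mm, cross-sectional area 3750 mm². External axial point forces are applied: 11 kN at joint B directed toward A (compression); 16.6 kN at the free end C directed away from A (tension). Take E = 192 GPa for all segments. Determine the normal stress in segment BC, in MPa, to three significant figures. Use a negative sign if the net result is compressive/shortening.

Internal axial forces (sectioning from the free end, tension +): N_BC = 16.6 kN, N_AB = 5.6 kN.
σ_BC = N_BC/A_BC = 16600/3750 = 4.427 MPa.

4.43 MPa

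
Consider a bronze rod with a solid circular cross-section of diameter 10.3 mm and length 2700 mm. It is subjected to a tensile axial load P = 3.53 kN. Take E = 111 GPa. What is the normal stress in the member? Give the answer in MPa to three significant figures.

A = 83.32 mm².
σ = N/A = 3530/83.32 = 42.37 MPa.

42.4 MPa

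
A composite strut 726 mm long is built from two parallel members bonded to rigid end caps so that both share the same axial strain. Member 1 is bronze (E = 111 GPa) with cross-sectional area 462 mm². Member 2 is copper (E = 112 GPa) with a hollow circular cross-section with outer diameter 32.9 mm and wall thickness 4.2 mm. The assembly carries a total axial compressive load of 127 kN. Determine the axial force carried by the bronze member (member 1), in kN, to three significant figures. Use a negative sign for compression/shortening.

-69.5 kN

A_2 = 378.7 mm².
Equal strain + equilibrium ⇒ each member carries load in proportion to AE: A₁E₁ = 51280000 N, A₂E₂ = 42410000 N, ΣAE = 93700000 N.
F₁ = P·A₁E₁/ΣAE = -127000·51280000/93700000 = -69510 N.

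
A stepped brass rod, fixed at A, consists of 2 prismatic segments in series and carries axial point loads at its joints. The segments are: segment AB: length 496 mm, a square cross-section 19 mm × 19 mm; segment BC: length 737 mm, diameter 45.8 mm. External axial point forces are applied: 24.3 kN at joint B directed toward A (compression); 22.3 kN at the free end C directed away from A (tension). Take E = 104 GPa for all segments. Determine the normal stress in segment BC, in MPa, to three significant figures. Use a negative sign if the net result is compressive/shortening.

13.5 MPa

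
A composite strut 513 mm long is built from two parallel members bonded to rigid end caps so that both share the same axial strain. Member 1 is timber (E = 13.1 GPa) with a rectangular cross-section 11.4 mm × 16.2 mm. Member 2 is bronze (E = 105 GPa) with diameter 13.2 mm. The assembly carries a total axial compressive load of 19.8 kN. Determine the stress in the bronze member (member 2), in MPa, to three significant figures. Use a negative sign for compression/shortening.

-124 MPa

A_1 = 184.7 mm².
A_2 = 136.8 mm².
Equal strain + equilibrium ⇒ each member carries load in proportion to AE: A₁E₁ = 2419000 N, A₂E₂ = 14370000 N, ΣAE = 16790000 N.
σ₂ = P·E₂/ΣAE = -19800·105000/16790000 = -123.8 MPa.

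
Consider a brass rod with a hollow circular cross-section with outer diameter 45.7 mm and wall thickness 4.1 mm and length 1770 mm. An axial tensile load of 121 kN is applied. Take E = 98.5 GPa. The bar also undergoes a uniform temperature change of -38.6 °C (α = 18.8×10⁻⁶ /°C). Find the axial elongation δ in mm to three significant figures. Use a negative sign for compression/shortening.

A = 535.8 mm².
δ_mech = NL/(AE) = 121000·1770/(535.8·98500) = 4.058 mm.
δ_thermal = αLΔT = 18.8e-6·1770·-38.6 = -1.284 mm.
δ = δ_mech + δ_thermal = 2.773 mm.

2.77 mm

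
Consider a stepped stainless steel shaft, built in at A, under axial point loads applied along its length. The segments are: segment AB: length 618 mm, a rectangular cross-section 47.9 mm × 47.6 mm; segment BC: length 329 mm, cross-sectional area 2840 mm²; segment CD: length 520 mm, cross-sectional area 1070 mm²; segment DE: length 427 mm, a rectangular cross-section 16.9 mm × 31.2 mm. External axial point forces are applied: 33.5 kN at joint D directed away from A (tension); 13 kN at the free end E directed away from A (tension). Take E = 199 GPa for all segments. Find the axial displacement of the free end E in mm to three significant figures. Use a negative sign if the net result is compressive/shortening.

0.257 mm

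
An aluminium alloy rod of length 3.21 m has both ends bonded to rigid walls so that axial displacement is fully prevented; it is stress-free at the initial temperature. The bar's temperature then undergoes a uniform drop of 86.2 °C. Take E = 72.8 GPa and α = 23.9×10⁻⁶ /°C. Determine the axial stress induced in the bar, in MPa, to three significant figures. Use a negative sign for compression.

150 MPa

Free thermal expansion αLΔT = 23.9e-6 · 3210 · -86.2 = -6.613 mm.
The walls impose strain ε = −(-6.613)/3210 = 2.0602e-03; σ = Eε = 72800 · 2.0602e-03 = 150 MPa.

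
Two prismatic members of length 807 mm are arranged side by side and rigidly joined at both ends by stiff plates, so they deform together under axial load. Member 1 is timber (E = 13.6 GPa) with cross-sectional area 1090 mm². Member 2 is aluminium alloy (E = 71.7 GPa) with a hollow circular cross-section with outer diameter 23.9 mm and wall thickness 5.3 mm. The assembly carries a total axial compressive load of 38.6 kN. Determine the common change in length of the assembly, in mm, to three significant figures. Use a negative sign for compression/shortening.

A_2 = 309.7 mm².
Equal strain + equilibrium ⇒ each member carries load in proportion to AE: A₁E₁ = 14820000 N, A₂E₂ = 22210000 N, ΣAE = 37030000 N.
δ = PL/ΣAE = -38600·807/37030000 = -0.8412 mm.

-0.841 mm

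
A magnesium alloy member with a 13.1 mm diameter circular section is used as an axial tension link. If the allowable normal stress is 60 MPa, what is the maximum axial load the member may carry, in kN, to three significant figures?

8.09 kN

A = 134.8 mm².
P_max = σ_allow · A = 60 · 134.8 = 8087 N = 8.087 kN.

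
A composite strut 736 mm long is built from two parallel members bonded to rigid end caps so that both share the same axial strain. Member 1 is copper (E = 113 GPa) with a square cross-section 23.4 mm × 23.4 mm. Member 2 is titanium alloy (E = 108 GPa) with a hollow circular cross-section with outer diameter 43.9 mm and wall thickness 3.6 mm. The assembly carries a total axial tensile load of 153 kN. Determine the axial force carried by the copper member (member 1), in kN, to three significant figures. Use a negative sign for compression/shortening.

85.2 kN

A_1 = 547.6 mm².
A_2 = 455.8 mm².
Equal strain + equilibrium ⇒ each member carries load in proportion to AE: A₁E₁ = 61870000 N, A₂E₂ = 49220000 N, ΣAE = 111100000 N.
F₁ = P·A₁E₁/ΣAE = 153000·61870000/111100000 = 85210 N.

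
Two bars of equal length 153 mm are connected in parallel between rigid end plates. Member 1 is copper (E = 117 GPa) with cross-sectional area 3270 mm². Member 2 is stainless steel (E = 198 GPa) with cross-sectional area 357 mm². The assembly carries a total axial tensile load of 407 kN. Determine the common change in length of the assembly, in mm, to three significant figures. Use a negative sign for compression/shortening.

0.137 mm

Equal strain + equilibrium ⇒ each member carries load in proportion to AE: A₁E₁ = 382600000 N, A₂E₂ = 70690000 N, ΣAE = 453300000 N.
δ = PL/ΣAE = 407000·153/453300000 = 0.1374 mm.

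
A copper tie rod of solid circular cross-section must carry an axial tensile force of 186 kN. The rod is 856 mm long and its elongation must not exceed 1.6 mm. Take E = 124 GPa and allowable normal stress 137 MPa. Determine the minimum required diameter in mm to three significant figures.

41.6 mm

Required area A ≥ P/σ_allow = 186000/137 = 1358 mm².
For a solid circular section, d ≥ √(4A/π) = 41.58 mm.
Elongation limit: A ≥ PL/(Eδ_allow) = 186000·856/(124000·1.6) = 802.5 mm² ⇒ d ≥ 31.97 mm.
The stress limit governs.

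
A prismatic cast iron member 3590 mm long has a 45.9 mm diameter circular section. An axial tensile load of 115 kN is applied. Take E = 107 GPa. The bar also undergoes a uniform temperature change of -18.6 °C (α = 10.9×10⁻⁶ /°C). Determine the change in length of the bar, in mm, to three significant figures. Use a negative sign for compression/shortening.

1.60 mm

A = 1655 mm².
δ_mech = NL/(AE) = 115000·3590/(1655·107000) = 2.332 mm.
δ_thermal = αLΔT = 10.9e-6·3590·-18.6 = -0.7278 mm.
δ = δ_mech + δ_thermal = 1.604 mm.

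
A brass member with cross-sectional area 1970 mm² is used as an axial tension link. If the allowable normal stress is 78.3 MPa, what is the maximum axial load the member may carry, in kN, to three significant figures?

P_max = σ_allow · A = 78.3 · 1970 = 154300 N = 154.3 kN.

154 kN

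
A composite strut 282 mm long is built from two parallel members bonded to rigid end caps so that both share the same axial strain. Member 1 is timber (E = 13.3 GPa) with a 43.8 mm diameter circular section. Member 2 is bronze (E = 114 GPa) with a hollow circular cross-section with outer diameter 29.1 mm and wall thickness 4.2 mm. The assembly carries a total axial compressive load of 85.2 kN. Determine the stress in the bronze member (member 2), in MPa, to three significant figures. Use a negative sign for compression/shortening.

-169 MPa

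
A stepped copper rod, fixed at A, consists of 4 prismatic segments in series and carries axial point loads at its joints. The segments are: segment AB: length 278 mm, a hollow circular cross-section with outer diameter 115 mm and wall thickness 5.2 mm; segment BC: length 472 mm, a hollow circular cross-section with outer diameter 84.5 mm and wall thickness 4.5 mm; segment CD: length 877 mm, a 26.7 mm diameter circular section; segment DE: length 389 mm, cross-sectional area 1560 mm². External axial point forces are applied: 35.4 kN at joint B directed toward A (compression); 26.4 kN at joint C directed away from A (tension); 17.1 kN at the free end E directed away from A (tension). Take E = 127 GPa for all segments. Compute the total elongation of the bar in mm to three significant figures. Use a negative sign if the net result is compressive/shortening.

0.397 mm

Internal axial forces (sectioning from the free end, tension +): N_DE = 17.1 kN, N_CD = 17.1 kN, N_BC = 43.5 kN, N_AB = 8.1 kN.
A_AB = 1794 mm².
A_BC = 1131 mm².
A_CD = 559.9 mm².
δ_AB = 8100·278/(1794·127000) = 0.009885 mm
δ_BC = 43500·472/(1131·127000) = 0.1429 mm
δ_CD = 17100·877/(559.9·127000) = 0.2109 mm
δ_DE = 17100·389/(1560·127000) = 0.03358 mm
δ = Σδ_i = 0.3973 mm.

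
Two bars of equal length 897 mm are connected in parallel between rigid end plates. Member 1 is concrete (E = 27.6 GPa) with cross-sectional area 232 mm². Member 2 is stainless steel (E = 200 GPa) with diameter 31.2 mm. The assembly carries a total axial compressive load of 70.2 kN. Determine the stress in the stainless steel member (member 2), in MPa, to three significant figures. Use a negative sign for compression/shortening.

-88.1 MPa

A_2 = 764.5 mm².
Equal strain + equilibrium ⇒ each member carries load in proportion to AE: A₁E₁ = 6403000 N, A₂E₂ = 152900000 N, ΣAE = 159300000 N.
σ₂ = P·E₂/ΣAE = -70200·200000/159300000 = -88.13 MPa.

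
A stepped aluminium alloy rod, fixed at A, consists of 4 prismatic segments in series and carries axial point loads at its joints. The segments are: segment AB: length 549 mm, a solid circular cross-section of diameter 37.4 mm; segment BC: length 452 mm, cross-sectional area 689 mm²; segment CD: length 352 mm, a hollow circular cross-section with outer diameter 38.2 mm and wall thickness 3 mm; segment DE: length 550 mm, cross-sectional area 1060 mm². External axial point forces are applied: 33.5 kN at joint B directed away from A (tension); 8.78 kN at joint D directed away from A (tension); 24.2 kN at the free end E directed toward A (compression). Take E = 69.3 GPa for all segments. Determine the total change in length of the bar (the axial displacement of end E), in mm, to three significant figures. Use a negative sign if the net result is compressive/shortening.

Internal axial forces (sectioning from the free end, tension +): N_DE = -24.2 kN, N_CD = -15.42 kN, N_BC = -15.42 kN, N_AB = 18.08 kN.
A_AB = 1099 mm².
A_CD = 331.8 mm².
δ_AB = 18080·549/(1099·69300) = 0.1304 mm
δ_BC = -15420·452/(689·69300) = -0.146 mm
δ_CD = -15420·352/(331.8·69300) = -0.2361 mm
δ_DE = -24200·550/(1060·69300) = -0.1812 mm
δ = Σδ_i = -0.4329 mm.

-0.433 mm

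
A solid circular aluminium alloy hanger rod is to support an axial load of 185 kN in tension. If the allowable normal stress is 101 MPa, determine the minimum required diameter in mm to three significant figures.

48.3 mm

Required area A ≥ P/σ_allow = 185000/101 = 1832 mm².
For a solid circular section, d ≥ √(4A/π) = 48.29 mm.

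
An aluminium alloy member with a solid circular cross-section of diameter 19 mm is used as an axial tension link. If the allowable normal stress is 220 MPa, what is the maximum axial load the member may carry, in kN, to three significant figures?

62.4 kN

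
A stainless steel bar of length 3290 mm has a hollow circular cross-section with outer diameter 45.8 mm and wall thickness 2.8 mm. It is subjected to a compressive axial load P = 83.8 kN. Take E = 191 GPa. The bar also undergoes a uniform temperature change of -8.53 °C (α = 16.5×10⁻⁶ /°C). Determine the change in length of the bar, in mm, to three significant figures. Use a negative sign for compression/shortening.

-4.28 mm

A = 378.2 mm².
δ_mech = NL/(AE) = -83800·3290/(378.2·191000) = -3.816 mm.
δ_thermal = αLΔT = 16.5e-6·3290·-8.53 = -0.4631 mm.
δ = δ_mech + δ_thermal = -4.279 mm.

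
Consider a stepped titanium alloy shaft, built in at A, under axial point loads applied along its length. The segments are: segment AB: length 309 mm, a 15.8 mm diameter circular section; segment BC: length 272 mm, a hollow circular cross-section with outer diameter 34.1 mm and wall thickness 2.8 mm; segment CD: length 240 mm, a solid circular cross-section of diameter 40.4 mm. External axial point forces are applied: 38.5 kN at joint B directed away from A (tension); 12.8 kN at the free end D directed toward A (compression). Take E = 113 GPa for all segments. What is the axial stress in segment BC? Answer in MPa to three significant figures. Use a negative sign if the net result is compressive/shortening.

-46.5 MPa

Internal axial forces (sectioning from the free end, tension +): N_CD = -12.8 kN, N_BC = -12.8 kN, N_AB = 25.7 kN.
A_BC = 275.3 mm².
σ_BC = N_BC/A_BC = -12800/275.3 = -46.49 MPa.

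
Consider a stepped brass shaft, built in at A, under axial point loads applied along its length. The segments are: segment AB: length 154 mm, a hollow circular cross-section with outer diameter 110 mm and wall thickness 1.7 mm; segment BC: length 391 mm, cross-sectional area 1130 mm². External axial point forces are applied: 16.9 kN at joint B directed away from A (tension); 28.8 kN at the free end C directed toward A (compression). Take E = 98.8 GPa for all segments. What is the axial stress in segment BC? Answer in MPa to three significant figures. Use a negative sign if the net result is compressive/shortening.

-25.5 MPa

Internal axial forces (sectioning from the free end, tension +): N_BC = -28.8 kN, N_AB = -11.9 kN.
σ_BC = N_BC/A_BC = -28800/1130 = -25.49 MPa.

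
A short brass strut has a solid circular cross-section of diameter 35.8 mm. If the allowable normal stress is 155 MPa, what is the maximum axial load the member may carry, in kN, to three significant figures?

156 kN

A = 1007 mm².
P_max = σ_allow · A = 155 · 1007 = 156000 N = 156 kN.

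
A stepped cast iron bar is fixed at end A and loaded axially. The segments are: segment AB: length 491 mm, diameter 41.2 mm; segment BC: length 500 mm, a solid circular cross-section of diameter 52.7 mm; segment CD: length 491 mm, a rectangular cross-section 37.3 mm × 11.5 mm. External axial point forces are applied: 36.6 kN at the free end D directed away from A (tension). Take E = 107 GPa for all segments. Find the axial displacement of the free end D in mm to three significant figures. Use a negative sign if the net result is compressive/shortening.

0.596 mm

Internal axial forces (sectioning from the free end, tension +): N_CD = 36.6 kN, N_BC = 36.6 kN, N_AB = 36.6 kN.
A_AB = 1333 mm².
A_BC = 2181 mm².
A_CD = 428.9 mm².
δ_AB = 36600·491/(1333·107000) = 0.126 mm
δ_BC = 36600·500/(2181·107000) = 0.07841 mm
δ_CD = 36600·491/(428.9·107000) = 0.3915 mm
δ = Σδ_i = 0.5959 mm.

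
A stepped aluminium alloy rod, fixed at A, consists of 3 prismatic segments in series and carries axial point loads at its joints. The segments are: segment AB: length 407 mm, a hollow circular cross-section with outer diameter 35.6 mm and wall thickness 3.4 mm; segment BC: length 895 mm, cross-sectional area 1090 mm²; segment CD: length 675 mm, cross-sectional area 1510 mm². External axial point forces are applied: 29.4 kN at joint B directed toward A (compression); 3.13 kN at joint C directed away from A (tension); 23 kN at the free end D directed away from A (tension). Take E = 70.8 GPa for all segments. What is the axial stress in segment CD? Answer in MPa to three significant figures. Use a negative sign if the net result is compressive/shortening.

15.2 MPa

Internal axial forces (sectioning from the free end, tension +): N_CD = 23 kN, N_BC = 26.13 kN, N_AB = -3.27 kN.
σ_CD = N_CD/A_CD = 23000/1510 = 15.23 MPa.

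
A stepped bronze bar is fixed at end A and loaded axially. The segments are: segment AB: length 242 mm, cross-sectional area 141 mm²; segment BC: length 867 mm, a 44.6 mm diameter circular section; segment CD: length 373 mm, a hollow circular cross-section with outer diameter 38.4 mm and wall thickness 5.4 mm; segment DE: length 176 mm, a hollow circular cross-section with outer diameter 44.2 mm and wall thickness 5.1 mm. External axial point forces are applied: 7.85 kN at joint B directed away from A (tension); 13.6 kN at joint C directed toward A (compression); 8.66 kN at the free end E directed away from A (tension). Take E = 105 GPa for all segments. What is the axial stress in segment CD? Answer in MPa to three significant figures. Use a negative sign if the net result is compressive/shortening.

15.5 MPa

Internal axial forces (sectioning from the free end, tension +): N_DE = 8.66 kN, N_CD = 8.66 kN, N_BC = -4.94 kN, N_AB = 2.91 kN.
A_CD = 559.8 mm².
σ_CD = N_CD/A_CD = 8660/559.8 = 15.47 MPa.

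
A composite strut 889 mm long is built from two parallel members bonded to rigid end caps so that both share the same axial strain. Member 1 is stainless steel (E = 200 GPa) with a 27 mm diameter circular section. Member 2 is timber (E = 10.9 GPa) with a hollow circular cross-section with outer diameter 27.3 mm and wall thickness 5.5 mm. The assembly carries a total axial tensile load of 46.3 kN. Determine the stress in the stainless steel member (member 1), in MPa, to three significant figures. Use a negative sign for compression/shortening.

78.1 MPa

A_1 = 572.6 mm².
A_2 = 376.7 mm².
Equal strain + equilibrium ⇒ each member carries load in proportion to AE: A₁E₁ = 114500000 N, A₂E₂ = 4106000 N, ΣAE = 118600000 N.
σ₁ = P·E₁/ΣAE = 46300·200000/118600000 = 78.07 MPa.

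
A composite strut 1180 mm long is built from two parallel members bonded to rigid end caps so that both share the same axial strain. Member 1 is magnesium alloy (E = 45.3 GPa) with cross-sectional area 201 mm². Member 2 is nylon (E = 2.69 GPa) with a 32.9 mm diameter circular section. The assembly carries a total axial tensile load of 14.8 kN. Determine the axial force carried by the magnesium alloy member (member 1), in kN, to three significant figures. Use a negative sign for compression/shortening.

A_2 = 850.1 mm².
Equal strain + equilibrium ⇒ each member carries load in proportion to AE: A₁E₁ = 9105000 N, A₂E₂ = 2287000 N, ΣAE = 11390000 N.
F₁ = P·A₁E₁/ΣAE = 14800·9105000/11390000 = 11830 N.

11.8 kN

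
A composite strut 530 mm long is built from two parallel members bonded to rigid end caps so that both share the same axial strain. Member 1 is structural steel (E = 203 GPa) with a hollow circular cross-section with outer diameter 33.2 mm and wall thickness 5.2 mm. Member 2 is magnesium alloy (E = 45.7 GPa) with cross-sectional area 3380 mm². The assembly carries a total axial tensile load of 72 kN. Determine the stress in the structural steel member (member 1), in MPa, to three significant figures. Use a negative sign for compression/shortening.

59.1 MPa

A_1 = 457.4 mm².
Equal strain + equilibrium ⇒ each member carries load in proportion to AE: A₁E₁ = 92860000 N, A₂E₂ = 154500000 N, ΣAE = 247300000 N.
σ₁ = P·E₁/ΣAE = 72000·203000/247300000 = 59.1 MPa.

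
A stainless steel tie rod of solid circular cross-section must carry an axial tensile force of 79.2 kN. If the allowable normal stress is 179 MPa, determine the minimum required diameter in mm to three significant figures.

23.7 mm

Required area A ≥ P/σ_allow = 79200/179 = 442.5 mm².
For a solid circular section, d ≥ √(4A/π) = 23.74 mm.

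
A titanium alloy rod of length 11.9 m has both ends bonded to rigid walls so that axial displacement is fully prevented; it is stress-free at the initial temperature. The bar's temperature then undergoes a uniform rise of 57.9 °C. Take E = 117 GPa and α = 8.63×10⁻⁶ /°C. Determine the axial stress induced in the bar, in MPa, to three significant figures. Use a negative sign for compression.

Free thermal expansion αLΔT = 8.63e-6 · 11900 · 57.9 = 5.946 mm.
The walls impose strain ε = −(5.946)/11900 = -4.9968e-04; σ = Eε = 117000 · -4.9968e-04 = -58.46 MPa.

-58.5 MPa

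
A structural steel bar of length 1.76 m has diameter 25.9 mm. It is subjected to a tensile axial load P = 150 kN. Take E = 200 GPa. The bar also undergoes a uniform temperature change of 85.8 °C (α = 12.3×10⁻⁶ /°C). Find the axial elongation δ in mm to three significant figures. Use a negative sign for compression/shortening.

4.36 mm

A = 526.9 mm².
δ_mech = NL/(AE) = 150000·1760/(526.9·200000) = 2.505 mm.
δ_thermal = αLΔT = 12.3e-6·1760·85.8 = 1.857 mm.
δ = δ_mech + δ_thermal = 4.363 mm.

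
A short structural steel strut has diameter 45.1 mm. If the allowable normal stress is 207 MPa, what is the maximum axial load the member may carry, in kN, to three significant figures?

331 kN

A = 1598 mm².
P_max = σ_allow · A = 207 · 1598 = 330700 N = 330.7 kN.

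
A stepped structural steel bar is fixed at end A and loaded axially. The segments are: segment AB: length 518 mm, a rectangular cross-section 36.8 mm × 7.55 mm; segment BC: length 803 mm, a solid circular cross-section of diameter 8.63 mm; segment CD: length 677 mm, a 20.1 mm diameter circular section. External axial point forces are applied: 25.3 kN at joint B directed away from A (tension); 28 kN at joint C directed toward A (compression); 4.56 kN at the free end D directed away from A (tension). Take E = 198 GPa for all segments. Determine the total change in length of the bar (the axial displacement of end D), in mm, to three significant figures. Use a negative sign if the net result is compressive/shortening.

-1.56 mm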